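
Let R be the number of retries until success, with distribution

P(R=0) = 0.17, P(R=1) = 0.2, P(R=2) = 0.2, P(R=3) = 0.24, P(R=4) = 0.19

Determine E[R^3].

E[R^3] = Σ r^3·P(R=r)
 = 0·0.17 + 1·0.2 + 8·0.2 + 27·0.24 + 64·0.19
 = 0 + 0.2 + 1.6 + 6.48 + 12.16
 = 20.44

20.44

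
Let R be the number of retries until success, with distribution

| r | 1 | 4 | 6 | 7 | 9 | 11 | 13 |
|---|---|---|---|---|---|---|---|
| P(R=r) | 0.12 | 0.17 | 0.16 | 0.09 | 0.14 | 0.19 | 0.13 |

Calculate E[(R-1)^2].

E[(R-1)^2] = Σ (r-1)^2·P(R=r)
 = 0·0.12 + 9·0.17 + 25·0.16 + 36·0.09 + 64·0.14 + 100·0.19 + 144·0.13
 = 0 + 1.53 + 4 + 3.24 + 8.96 + 19 + 18.72
 = 55.45

55.45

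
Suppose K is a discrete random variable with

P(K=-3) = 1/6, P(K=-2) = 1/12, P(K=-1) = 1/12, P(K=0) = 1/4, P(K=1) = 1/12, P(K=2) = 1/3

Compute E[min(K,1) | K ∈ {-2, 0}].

-0.5

P(K ∈ {-2, 0}) = 1/12 + 1/4 = 1/3.
E[min(K,1) | K ∈ {-2, 0}] = [(-2)·1/12 + 0·1/4] / (1/3)
 = -1/6 / (1/3)
 = -1/2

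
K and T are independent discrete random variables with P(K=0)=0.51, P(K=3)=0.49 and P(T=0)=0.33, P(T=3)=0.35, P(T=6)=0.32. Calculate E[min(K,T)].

E[min(K,T)] = Σ_k Σ_t min(k,t) · P(K=k)P(T=t)
 = 0·0.1683 + 0·0.1785 + 0·0.1632 + 0·0.1617 + 3·0.1715 + 3·0.1568
 = 0 + 0 + 0 + 0 + 0.5145 + 0.4704
 = 0.9849

0.9849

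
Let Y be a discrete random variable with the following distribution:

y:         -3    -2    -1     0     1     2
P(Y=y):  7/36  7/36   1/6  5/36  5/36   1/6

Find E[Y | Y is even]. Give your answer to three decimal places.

P(Y is even) = 7/36 + 5/36 + 1/6 = 1/2.
E[Y | Y is even] = [(-2)·7/36 + 0·5/36 + 2·1/6] / (1/2)
 = -1/18 / (1/2)
 = -1/9

-0.111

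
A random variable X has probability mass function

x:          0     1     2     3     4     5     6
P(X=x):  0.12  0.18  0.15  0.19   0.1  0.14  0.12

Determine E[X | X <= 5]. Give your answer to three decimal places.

2.443

P(X <= 5) = 0.12 + 0.18 + 0.15 + 0.19 + 0.1 + 0.14 = 0.88.
E[X | X <= 5] = [0·0.12 + 1·0.18 + 2·0.15 + 3·0.19 + 4·0.1 + 5·0.14] / 0.88
 = 2.15 / 0.88
 = 215/88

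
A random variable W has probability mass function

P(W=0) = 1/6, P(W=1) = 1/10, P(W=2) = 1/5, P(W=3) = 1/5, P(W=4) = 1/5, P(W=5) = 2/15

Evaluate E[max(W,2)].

3

E[max(W,2)] = Σ max(w,2)·P(W=w)
 = 2·1/6 + 2·1/10 + 2·1/5 + 3·1/5 + 4·1/5 + 5·2/15
 = 1/3 + 1/5 + 2/5 + 3/5 + 4/5 + 2/3
 = 3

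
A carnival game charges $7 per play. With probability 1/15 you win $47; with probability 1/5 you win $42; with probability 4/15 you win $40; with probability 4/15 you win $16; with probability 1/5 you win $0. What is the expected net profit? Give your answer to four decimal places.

19.4667

E[payout] = 47·1/15 + 42·1/5 + 40·4/15 + 16·4/15 + 0·1/5
 = 47/15 + 42/5 + 32/3 + 64/15 + 0
 = 397/15
Net = 397/15 - 7 = 292/15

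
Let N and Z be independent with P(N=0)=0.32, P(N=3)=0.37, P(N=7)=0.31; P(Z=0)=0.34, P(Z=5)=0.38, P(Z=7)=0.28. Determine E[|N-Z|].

E[|N-Z|] = Σ_n Σ_z |n-z| · P(N=n)P(Z=z)
 = 0·0.1088 + 5·0.1216 + 7·0.0896 + 3·0.1258 + 2·0.1406 + 4·0.1036 + 7·0.1054 + 2·0.1178 + 0·0.0868
 = 0 + 0.608 + 0.6272 + 0.3774 + 0.2812 + 0.4144 + 0.7378 + 0.2356 + 0
 = 3.2816

3.2816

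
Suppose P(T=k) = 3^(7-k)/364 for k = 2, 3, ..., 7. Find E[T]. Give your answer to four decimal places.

E[T] = Σ t·P(T=t)
 = 2·243/364 + 3·81/364 + 4·27/364 + 5·9/364 + 6·3/364 + 7·1/364
 = 243/182 + 243/364 + 27/91 + 45/364 + 9/182 + 1/52
 = 907/364

2.4918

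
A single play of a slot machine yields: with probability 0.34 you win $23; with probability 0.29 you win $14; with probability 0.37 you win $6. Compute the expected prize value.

14.1

E[payout] = 23·0.34 + 14·0.29 + 6·0.37
 = 7.82 + 4.06 + 2.22
 = 14.1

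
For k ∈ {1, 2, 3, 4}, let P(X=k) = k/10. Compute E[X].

E[X] = Σ x·P(X=x)
 = 1·1/10 + 2·1/5 + 3·3/10 + 4·2/5
 = 1/10 + 2/5 + 9/10 + 8/5
 = 3

3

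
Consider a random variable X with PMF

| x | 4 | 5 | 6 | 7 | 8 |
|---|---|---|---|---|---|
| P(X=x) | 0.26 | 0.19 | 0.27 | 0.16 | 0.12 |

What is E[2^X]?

78.72

E[2^X] = Σ 2^x·P(X=x)
 = 16·0.26 + 32·0.19 + 64·0.27 + 128·0.16 + 256·0.12
 = 4.16 + 6.08 + 17.28 + 20.48 + 30.72
 = 78.72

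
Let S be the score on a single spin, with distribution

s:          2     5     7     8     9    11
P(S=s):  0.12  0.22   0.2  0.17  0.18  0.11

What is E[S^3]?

461.73

E[S^3] = Σ s^3·P(S=s)
 = 8·0.12 + 125·0.22 + 343·0.2 + 512·0.17 + 729·0.18 + 1331·0.11
 = 0.96 + 27.5 + 68.6 + 87.04 + 131.22 + 146.41
 = 461.73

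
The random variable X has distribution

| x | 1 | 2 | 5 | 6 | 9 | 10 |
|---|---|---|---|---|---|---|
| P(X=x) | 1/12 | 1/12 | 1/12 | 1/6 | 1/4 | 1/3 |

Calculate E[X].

E[X] = Σ x·P(X=x)
 = 1·1/12 + 2·1/12 + 5·1/12 + 6·1/6 + 9·1/4 + 10·1/3
 = 1/12 + 1/6 + 5/12 + 1 + 9/4 + 10/3
 = 29/4

7.25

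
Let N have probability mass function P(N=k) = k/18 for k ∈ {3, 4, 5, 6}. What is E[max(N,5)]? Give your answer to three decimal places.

5.333

E[max(N,5)] = Σ max(n,5)·P(N=n)
 = 5·1/6 + 5·2/9 + 5·5/18 + 6·1/3
 = 5/6 + 10/9 + 25/18 + 2
 = 16/3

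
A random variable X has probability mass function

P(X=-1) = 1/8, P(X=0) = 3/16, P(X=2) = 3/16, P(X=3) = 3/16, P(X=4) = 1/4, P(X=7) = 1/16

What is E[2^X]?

14.5

E[2^X] = Σ 2^x·P(X=x)
 = 1/2·1/8 + 1·3/16 + 4·3/16 + 8·3/16 + 16·1/4 + 128·1/16
 = 1/16 + 3/16 + 3/4 + 3/2 + 4 + 8
 = 29/2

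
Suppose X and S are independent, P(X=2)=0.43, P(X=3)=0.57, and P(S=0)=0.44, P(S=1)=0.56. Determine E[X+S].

E[X+S] = Σ_x Σ_s (x+s) · P(X=x)P(S=s)
 = 2·0.1892 + 3·0.2408 + 3·0.2508 + 4·0.3192
 = 0.3784 + 0.7224 + 0.7524 + 1.2768
 = 3.13

3.13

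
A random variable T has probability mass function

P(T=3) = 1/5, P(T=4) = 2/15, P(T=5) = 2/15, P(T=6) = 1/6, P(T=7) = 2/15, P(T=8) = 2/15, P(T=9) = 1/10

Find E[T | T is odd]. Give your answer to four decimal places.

P(T is odd) = 1/5 + 2/15 + 2/15 + 1/10 = 17/30.
E[T | T is odd] = [3·1/5 + 5·2/15 + 7·2/15 + 9·1/10] / (17/30)
 = 31/10 / (17/30)
 = 93/17

5.4706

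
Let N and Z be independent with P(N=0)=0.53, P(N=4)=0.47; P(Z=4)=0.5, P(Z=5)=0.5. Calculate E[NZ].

E[NZ] = Σ_n Σ_z nz · P(N=n)P(Z=z)
 = 0·0.265 + 0·0.265 + 16·0.235 + 20·0.235
 = 0 + 0 + 3.76 + 4.7
 = 8.46

8.46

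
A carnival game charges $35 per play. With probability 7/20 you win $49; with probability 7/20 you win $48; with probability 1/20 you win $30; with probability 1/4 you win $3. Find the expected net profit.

E[payout] = 49·7/20 + 48·7/20 + 30·1/20 + 3·1/4
 = 343/20 + 84/5 + 3/2 + 3/4
 = 181/5
Net = 181/5 - 35 = 6/5

1.2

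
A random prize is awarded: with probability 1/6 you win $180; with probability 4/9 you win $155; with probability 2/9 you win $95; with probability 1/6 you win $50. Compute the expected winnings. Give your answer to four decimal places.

128.3333

E[payout] = 180·1/6 + 155·4/9 + 95·2/9 + 50·1/6
 = 30 + 620/9 + 190/9 + 25/3
 = 385/3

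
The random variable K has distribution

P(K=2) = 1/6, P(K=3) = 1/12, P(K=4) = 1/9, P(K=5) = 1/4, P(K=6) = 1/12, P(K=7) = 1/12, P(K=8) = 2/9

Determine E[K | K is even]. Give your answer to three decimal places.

P(K is even) = 1/6 + 1/9 + 1/12 + 2/9 = 7/12.
E[K | K is even] = [2·1/6 + 4·1/9 + 6·1/12 + 8·2/9] / (7/12)
 = 55/18 / (7/12)
 = 110/21

5.238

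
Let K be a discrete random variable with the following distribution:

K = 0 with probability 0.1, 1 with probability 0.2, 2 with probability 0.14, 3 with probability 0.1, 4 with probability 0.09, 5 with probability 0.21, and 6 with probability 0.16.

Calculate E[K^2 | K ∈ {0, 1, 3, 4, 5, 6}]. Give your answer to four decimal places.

15.7558

P(K ∈ {0, 1, 3, 4, 5, 6}) = 0.1 + 0.2 + 0.1 + 0.09 + 0.21 + 0.16 = 0.86.
E[K^2 | K ∈ {0, 1, 3, 4, 5, 6}] = [0·0.1 + 1·0.2 + 9·0.1 + 16·0.09 + 25·0.21 + 36·0.16] / 0.86
 = 13.55 / 0.86
 = 1355/86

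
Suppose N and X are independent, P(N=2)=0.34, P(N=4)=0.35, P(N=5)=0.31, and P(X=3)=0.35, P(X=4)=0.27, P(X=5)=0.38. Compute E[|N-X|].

1.2464

E[|N-X|] = Σ_n Σ_x |n-x| · P(N=n)P(X=x)
 = 1·0.119 + 2·0.0918 + 3·0.1292 + 1·0.1225 + 0·0.0945 + 1·0.133 + 2·0.1085 + 1·0.0837 + 0·0.1178
 = 0.119 + 0.1836 + 0.3876 + 0.1225 + 0 + 0.133 + 0.217 + 0.0837 + 0
 = 1.2464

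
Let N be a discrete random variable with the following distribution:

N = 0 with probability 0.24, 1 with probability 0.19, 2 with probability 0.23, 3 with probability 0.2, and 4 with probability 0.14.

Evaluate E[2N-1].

2.62

E[2N-1] = Σ (2n-1)·P(N=n)
 = (-1)·0.24 + 1·0.19 + 3·0.23 + 5·0.2 + 7·0.14
 = (-0.24) + 0.19 + 0.69 + 1 + 0.98
 = 2.62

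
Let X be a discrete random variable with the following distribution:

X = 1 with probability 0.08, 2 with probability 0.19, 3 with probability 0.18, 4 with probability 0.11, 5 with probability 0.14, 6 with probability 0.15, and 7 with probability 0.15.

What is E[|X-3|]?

E[|X-3|] = Σ |x-3|·P(X=x)
 = 2·0.08 + 1·0.19 + 0·0.18 + 1·0.11 + 2·0.14 + 3·0.15 + 4·0.15
 = 0.16 + 0.19 + 0 + 0.11 + 0.28 + 0.45 + 0.6
 = 1.79

1.79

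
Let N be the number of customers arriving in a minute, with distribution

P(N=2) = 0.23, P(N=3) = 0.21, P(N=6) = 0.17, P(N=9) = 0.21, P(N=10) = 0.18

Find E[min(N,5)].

E[min(N,5)] = Σ min(n,5)·P(N=n)
 = 2·0.23 + 3·0.21 + 5·0.17 + 5·0.21 + 5·0.18
 = 0.46 + 0.63 + 0.85 + 1.05 + 0.9
 = 3.89

3.89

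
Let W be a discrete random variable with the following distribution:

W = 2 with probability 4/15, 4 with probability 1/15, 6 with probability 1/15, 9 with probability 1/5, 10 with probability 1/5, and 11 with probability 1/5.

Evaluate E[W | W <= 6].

3

P(W <= 6) = 4/15 + 1/15 + 1/15 = 2/5.
E[W | W <= 6] = [2·4/15 + 4·1/15 + 6·1/15] / (2/5)
 = 6/5 / (2/5)
 = 3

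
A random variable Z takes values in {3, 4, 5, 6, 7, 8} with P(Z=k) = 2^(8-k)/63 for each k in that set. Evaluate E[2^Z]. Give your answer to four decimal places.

24.3810

E[2^Z] = Σ 2^z·P(Z=z)
 = 8·32/63 + 16·16/63 + 32·8/63 + 64·4/63 + 128·2/63 + 256·1/63
 = 256/63 + 256/63 + 256/63 + 256/63 + 256/63 + 256/63
 = 512/21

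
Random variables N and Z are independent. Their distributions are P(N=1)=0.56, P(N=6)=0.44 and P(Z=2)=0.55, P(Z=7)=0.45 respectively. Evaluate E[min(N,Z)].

E[min(N,Z)] = Σ_n Σ_z min(n,z) · P(N=n)P(Z=z)
 = 1·0.308 + 1·0.252 + 2·0.242 + 6·0.198
 = 0.308 + 0.252 + 0.484 + 1.188
 = 2.232

2.232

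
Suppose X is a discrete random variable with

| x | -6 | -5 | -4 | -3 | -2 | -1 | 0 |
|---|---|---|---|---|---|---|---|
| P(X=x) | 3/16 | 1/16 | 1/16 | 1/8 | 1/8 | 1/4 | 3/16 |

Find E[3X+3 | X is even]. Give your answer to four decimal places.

P(X is even) = 3/16 + 1/16 + 1/8 + 3/16 = 9/16.
E[3X+3 | X is even] = [(-15)·3/16 + (-9)·1/16 + (-3)·1/8 + 3·3/16] / (9/16)
 = -51/16 / (9/16)
 = -17/3

-5.6667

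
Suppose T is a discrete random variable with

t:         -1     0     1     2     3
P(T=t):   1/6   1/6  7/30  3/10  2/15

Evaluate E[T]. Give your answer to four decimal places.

1.0667

E[T] = Σ t·P(T=t)
 = (-1)·1/6 + 0·1/6 + 1·7/30 + 2·3/10 + 3·2/15
 = (-1/6) + 0 + 7/30 + 3/5 + 2/5
 = 16/15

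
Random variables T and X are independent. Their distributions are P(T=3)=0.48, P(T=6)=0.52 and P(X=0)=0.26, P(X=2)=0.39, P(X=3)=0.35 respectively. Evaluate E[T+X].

6.39

E[T+X] = Σ_t Σ_x (t+x) · P(T=t)P(X=x)
 = 3·0.1248 + 5·0.1872 + 6·0.168 + 6·0.1352 + 8·0.2028 + 9·0.182
 = 0.3744 + 0.936 + 1.008 + 0.8112 + 1.6224 + 1.638
 = 6.39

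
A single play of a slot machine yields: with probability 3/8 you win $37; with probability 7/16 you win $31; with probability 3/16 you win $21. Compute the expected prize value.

E[payout] = 37·3/8 + 31·7/16 + 21·3/16
 = 111/8 + 217/16 + 63/16
 = 251/8

31.375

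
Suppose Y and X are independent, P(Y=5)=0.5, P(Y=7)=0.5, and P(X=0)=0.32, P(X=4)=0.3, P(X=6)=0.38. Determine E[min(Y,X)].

E[min(Y,X)] = Σ_y Σ_x min(y,x) · P(Y=y)P(X=x)
 = 0·0.16 + 4·0.15 + 5·0.19 + 0·0.16 + 4·0.15 + 6·0.19
 = 0 + 0.6 + 0.95 + 0 + 0.6 + 1.14
 = 3.29

3.29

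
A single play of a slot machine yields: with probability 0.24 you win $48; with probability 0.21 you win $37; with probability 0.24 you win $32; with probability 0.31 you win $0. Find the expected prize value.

26.97

E[payout] = 48·0.24 + 37·0.21 + 32·0.24 + 0·0.31
 = 11.52 + 7.77 + 7.68 + 0
 = 26.97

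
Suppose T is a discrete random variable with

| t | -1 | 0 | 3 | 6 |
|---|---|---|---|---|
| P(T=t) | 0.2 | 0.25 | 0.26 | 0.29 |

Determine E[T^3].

E[T^3] = Σ t^3·P(T=t)
 = (-1)·0.2 + 0·0.25 + 27·0.26 + 216·0.29
 = (-0.2) + 0 + 7.02 + 62.64
 = 69.46

69.46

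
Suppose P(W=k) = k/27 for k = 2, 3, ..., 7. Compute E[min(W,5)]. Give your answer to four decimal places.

4.4074

E[min(W,5)] = Σ min(w,5)·P(W=w)
 = 2·2/27 + 3·1/9 + 4·4/27 + 5·5/27 + 5·2/9 + 5·7/27
 = 4/27 + 1/3 + 16/27 + 25/27 + 10/9 + 35/27
 = 119/27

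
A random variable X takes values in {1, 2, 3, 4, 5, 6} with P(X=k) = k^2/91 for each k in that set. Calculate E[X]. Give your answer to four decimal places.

4.8462

E[X] = Σ x·P(X=x)
 = 1·1/91 + 2·4/91 + 3·9/91 + 4·16/91 + 5·25/91 + 6·36/91
 = 1/91 + 8/91 + 27/91 + 64/91 + 125/91 + 216/91
 = 63/13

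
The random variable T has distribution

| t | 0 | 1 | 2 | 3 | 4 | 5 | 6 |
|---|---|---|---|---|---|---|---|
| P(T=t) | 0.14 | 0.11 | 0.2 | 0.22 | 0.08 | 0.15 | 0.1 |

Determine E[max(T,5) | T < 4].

P(T < 4) = 0.14 + 0.11 + 0.2 + 0.22 = 0.67.
E[max(T,5) | T < 4] = [5·0.14 + 5·0.11 + 5·0.2 + 5·0.22] / 0.67
 = 3.35 / 0.67
 = 5

5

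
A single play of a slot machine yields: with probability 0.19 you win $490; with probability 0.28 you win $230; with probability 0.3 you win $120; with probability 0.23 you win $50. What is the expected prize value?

E[payout] = 490·0.19 + 230·0.28 + 120·0.3 + 50·0.23
 = 93.1 + 64.4 + 36 + 11.5
 = 205

205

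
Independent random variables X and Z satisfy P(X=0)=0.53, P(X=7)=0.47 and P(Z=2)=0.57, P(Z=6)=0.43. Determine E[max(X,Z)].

E[max(X,Z)] = Σ_x Σ_z max(x,z) · P(X=x)P(Z=z)
 = 2·0.3021 + 6·0.2279 + 7·0.2679 + 7·0.2021
 = 0.6042 + 1.3674 + 1.8753 + 1.4147
 = 5.2616

5.2616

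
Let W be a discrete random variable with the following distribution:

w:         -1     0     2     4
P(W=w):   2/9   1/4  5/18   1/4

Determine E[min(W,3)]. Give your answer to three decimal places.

1.083

E[min(W,3)] = Σ min(w,3)·P(W=w)
 = (-1)·2/9 + 0·1/4 + 2·5/18 + 3·1/4
 = (-2/9) + 0 + 5/9 + 3/4
 = 13/12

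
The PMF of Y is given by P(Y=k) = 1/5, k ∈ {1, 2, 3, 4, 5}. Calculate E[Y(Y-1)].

E[Y(Y-1)] = Σ y(y-1)·P(Y=y)
 = 0·1/5 + 2·1/5 + 6·1/5 + 12·1/5 + 20·1/5
 = 0 + 2/5 + 6/5 + 12/5 + 4
 = 8

8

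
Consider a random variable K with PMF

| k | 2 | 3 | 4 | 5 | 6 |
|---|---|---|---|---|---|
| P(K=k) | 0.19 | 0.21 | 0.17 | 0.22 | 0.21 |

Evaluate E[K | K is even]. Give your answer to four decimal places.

4.0702

P(K is even) = 0.19 + 0.17 + 0.21 = 0.57.
E[K | K is even] = [2·0.19 + 4·0.17 + 6·0.21] / 0.57
 = 2.32 / 0.57
 = 232/57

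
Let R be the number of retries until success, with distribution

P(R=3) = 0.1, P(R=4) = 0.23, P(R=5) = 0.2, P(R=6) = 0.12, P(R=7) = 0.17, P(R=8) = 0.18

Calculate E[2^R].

86.4

E[2^R] = Σ 2^r·P(R=r)
 = 8·0.1 + 16·0.23 + 32·0.2 + 64·0.12 + 128·0.17 + 256·0.18
 = 0.8 + 3.68 + 6.4 + 7.68 + 21.76 + 46.08
 = 86.4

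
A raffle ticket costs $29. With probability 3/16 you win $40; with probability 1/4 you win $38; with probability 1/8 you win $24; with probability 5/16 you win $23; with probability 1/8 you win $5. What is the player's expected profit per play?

-1.1875

E[payout] = 40·3/16 + 38·1/4 + 24·1/8 + 23·5/16 + 5·1/8
 = 15/2 + 19/2 + 3 + 115/16 + 5/8
 = 445/16
Net = 445/16 - 29 = -19/16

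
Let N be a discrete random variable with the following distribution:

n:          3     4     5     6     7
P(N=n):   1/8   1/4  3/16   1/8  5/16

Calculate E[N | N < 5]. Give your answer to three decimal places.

3.667

P(N < 5) = 1/8 + 1/4 = 3/8.
E[N | N < 5] = [3·1/8 + 4·1/4] / (3/8)
 = 11/8 / (3/8)
 = 11/3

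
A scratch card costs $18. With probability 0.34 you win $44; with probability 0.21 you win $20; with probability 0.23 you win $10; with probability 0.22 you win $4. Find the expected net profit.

E[payout] = 44·0.34 + 20·0.21 + 10·0.23 + 4·0.22
 = 14.96 + 4.2 + 2.3 + 0.88
 = 22.34
Net = 22.34 - 18 = 4.34

4.34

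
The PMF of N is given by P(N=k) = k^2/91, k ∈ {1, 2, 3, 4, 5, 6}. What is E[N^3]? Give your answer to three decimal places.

E[N^3] = Σ n^3·P(N=n)
 = 1·1/91 + 8·4/91 + 27·9/91 + 64·16/91 + 125·25/91 + 216·36/91
 = 1/91 + 32/91 + 243/91 + 1024/91 + 3125/91 + 7776/91
 = 1743/13

134.077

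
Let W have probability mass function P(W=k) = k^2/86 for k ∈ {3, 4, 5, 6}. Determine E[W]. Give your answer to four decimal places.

E[W] = Σ w·P(W=w)
 = 3·9/86 + 4·8/43 + 5·25/86 + 6·18/43
 = 27/86 + 32/43 + 125/86 + 108/43
 = 216/43

5.0233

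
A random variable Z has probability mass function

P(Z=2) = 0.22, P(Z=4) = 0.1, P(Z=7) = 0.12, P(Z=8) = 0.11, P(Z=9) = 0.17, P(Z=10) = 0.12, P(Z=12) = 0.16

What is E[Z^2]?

64.21

E[Z^2] = Σ z^2·P(Z=z)
 = 4·0.22 + 16·0.1 + 49·0.12 + 64·0.11 + 81·0.17 + 100·0.12 + 144·0.16
 = 0.88 + 1.6 + 5.88 + 7.04 + 13.77 + 12 + 23.04
 = 64.21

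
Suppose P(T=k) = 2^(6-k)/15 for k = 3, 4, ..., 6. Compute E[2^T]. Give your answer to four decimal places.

E[2^T] = Σ 2^t·P(T=t)
 = 8·8/15 + 16·4/15 + 32·2/15 + 64·1/15
 = 64/15 + 64/15 + 64/15 + 64/15
 = 256/15

17.0667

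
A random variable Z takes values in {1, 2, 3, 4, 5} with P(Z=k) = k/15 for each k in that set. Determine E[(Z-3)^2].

E[(Z-3)^2] = Σ (z-3)^2·P(Z=z)
 = 4·1/15 + 1·2/15 + 0·1/5 + 1·4/15 + 4·1/3
 = 4/15 + 2/15 + 0 + 4/15 + 4/3
 = 2

2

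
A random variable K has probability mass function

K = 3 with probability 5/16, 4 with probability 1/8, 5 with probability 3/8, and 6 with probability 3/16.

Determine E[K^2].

20.9375

E[K^2] = Σ k^2·P(K=k)
 = 9·5/16 + 16·1/8 + 25·3/8 + 36·3/16
 = 45/16 + 2 + 75/8 + 27/4
 = 335/16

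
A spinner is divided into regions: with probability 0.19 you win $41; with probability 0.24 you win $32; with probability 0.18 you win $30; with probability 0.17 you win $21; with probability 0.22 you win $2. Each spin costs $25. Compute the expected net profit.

E[payout] = 41·0.19 + 32·0.24 + 30·0.18 + 21·0.17 + 2·0.22
 = 7.79 + 7.68 + 5.4 + 3.57 + 0.44
 = 24.88
Net = 24.88 - 25 = -0.12

-0.12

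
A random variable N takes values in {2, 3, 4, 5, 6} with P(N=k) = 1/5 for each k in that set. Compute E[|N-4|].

E[|N-4|] = Σ |n-4|·P(N=n)
 = 2·1/5 + 1·1/5 + 0·1/5 + 1·1/5 + 2·1/5
 = 2/5 + 1/5 + 0 + 1/5 + 2/5
 = 6/5

1.2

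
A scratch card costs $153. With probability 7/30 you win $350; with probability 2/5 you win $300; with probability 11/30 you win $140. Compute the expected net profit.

100

E[payout] = 350·7/30 + 300·2/5 + 140·11/30
 = 245/3 + 120 + 154/3
 = 253
Net = 253 - 153 = 100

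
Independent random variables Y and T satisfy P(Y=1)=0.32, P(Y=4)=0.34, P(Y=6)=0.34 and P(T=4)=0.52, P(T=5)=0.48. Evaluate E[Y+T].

E[Y+T] = Σ_y Σ_t (y+t) · P(Y=y)P(T=t)
 = 5·0.1664 + 6·0.1536 + 8·0.1768 + 9·0.1632 + 10·0.1768 + 11·0.1632
 = 0.832 + 0.9216 + 1.4144 + 1.4688 + 1.768 + 1.7952
 = 8.2

8.2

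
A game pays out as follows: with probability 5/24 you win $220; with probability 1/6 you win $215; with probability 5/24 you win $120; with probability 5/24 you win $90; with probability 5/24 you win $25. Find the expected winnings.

E[payout] = 220·5/24 + 215·1/6 + 120·5/24 + 90·5/24 + 25·5/24
 = 275/6 + 215/6 + 25 + 75/4 + 125/24
 = 1045/8

130.625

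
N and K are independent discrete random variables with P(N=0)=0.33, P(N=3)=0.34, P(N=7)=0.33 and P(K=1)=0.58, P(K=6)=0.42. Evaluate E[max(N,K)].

E[max(N,K)] = Σ_n Σ_k max(n,k) · P(N=n)P(K=k)
 = 1·0.1914 + 6·0.1386 + 3·0.1972 + 6·0.1428 + 7·0.1914 + 7·0.1386
 = 0.1914 + 0.8316 + 0.5916 + 0.8568 + 1.3398 + 0.9702
 = 4.7814

4.7814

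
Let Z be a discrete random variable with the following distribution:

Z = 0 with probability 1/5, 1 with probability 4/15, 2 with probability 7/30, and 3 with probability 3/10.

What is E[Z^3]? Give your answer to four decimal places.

10.2333

E[Z^3] = Σ z^3·P(Z=z)
 = 0·1/5 + 1·4/15 + 8·7/30 + 27·3/10
 = 0 + 4/15 + 28/15 + 81/10
 = 307/30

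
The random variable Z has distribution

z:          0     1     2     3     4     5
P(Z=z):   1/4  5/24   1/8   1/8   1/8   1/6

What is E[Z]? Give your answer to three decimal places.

E[Z] = Σ z·P(Z=z)
 = 0·1/4 + 1·5/24 + 2·1/8 + 3·1/8 + 4·1/8 + 5·1/6
 = 0 + 5/24 + 1/4 + 3/8 + 1/2 + 5/6
 = 13/6

2.167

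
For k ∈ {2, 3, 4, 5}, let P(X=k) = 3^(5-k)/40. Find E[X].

2.45

E[X] = Σ x·P(X=x)
 = 2·27/40 + 3·9/40 + 4·3/40 + 5·1/40
 = 27/20 + 27/40 + 3/10 + 1/8
 = 49/20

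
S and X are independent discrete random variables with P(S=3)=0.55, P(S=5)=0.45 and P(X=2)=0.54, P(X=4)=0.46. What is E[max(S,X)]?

E[max(S,X)] = Σ_s Σ_x max(s,x) · P(S=s)P(X=x)
 = 3·0.297 + 4·0.253 + 5·0.243 + 5·0.207
 = 0.891 + 1.012 + 1.215 + 1.035
 = 4.153

4.153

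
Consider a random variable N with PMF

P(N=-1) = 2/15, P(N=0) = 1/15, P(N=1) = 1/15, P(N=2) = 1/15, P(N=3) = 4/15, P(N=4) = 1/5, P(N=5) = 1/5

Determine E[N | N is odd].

P(N is odd) = 2/15 + 1/15 + 4/15 + 1/5 = 2/3.
E[N | N is odd] = [(-1)·2/15 + 1·1/15 + 3·4/15 + 5·1/5] / (2/3)
 = 26/15 / (2/3)
 = 13/5

2.6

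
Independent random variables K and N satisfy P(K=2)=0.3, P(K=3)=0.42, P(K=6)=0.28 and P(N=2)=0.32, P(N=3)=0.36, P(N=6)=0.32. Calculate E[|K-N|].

E[|K-N|] = Σ_k Σ_n |k-n| · P(K=k)P(N=n)
 = 0·0.096 + 1·0.108 + 4·0.096 + 1·0.1344 + 0·0.1512 + 3·0.1344 + 4·0.0896 + 3·0.1008 + 0·0.0896
 = 0 + 0.108 + 0.384 + 0.1344 + 0 + 0.4032 + 0.3584 + 0.3024 + 0
 = 1.6904

1.6904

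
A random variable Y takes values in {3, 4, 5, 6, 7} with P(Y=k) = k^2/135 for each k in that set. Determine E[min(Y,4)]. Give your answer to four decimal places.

3.9333

E[min(Y,4)] = Σ min(y,4)·P(Y=y)
 = 3·1/15 + 4·16/135 + 4·5/27 + 4·4/15 + 4·49/135
 = 1/5 + 64/135 + 20/27 + 16/15 + 196/135
 = 59/15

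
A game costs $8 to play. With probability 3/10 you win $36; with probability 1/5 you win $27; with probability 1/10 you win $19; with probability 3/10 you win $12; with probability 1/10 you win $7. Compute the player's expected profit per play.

14.4

E[payout] = 36·3/10 + 27·1/5 + 19·1/10 + 12·3/10 + 7·1/10
 = 54/5 + 27/5 + 19/10 + 18/5 + 7/10
 = 112/5
Net = 112/5 - 8 = 72/5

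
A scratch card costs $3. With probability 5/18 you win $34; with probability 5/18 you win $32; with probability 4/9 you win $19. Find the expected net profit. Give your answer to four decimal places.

23.7778

E[payout] = 34·5/18 + 32·5/18 + 19·4/9
 = 85/9 + 80/9 + 76/9
 = 241/9
Net = 241/9 - 3 = 214/9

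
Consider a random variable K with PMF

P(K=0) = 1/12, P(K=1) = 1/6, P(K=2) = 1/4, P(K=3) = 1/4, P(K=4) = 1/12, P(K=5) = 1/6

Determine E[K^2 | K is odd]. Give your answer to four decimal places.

11.2857

P(K is odd) = 1/6 + 1/4 + 1/6 = 7/12.
E[K^2 | K is odd] = [1·1/6 + 9·1/4 + 25·1/6] / (7/12)
 = 79/12 / (7/12)
 = 79/7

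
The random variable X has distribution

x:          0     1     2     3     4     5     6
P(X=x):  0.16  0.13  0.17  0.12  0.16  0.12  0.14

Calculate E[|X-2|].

1.81

E[|X-2|] = Σ |x-2|·P(X=x)
 = 2·0.16 + 1·0.13 + 0·0.17 + 1·0.12 + 2·0.16 + 3·0.12 + 4·0.14
 = 0.32 + 0.13 + 0 + 0.12 + 0.32 + 0.36 + 0.56
 = 1.81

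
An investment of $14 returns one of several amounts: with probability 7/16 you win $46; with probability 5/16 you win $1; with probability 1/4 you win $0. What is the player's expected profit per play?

6.4375

E[payout] = 46·7/16 + 1·5/16 + 0·1/4
 = 161/8 + 5/16 + 0
 = 327/16
Net = 327/16 - 14 = 103/16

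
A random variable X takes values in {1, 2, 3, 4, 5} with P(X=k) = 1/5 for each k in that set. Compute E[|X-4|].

1.4

E[|X-4|] = Σ |x-4|·P(X=x)
 = 3·1/5 + 2·1/5 + 1·1/5 + 0·1/5 + 1·1/5
 = 3/5 + 2/5 + 1/5 + 0 + 1/5
 = 7/5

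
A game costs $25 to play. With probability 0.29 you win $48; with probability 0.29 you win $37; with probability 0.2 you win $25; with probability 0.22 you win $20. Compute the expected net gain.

E[payout] = 48·0.29 + 37·0.29 + 25·0.2 + 20·0.22
 = 13.92 + 10.73 + 5 + 4.4
 = 34.05
Net = 34.05 - 25 = 9.05

9.05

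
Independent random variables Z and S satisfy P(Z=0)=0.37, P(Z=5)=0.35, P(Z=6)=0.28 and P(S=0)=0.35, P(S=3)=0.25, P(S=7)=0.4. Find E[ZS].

12.1765

E[ZS] = Σ_z Σ_s zs · P(Z=z)P(S=s)
 = 0·0.1295 + 0·0.0925 + 0·0.148 + 0·0.1225 + 15·0.0875 + 35·0.14 + 0·0.098 + 18·0.07 + 42·0.112
 = 0 + 0 + 0 + 0 + 1.3125 + 4.9 + 0 + 1.26 + 4.704
 = 12.1765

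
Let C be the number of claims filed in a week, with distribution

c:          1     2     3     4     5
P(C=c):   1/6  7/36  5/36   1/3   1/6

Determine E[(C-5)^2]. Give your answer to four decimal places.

E[(C-5)^2] = Σ (c-5)^2·P(C=c)
 = 16·1/6 + 9·7/36 + 4·5/36 + 1·1/3 + 0·1/6
 = 8/3 + 7/4 + 5/9 + 1/3 + 0
 = 191/36

5.3056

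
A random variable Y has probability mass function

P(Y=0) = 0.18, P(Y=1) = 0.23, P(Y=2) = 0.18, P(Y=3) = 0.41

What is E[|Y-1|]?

E[|Y-1|] = Σ |y-1|·P(Y=y)
 = 1·0.18 + 0·0.23 + 1·0.18 + 2·0.41
 = 0.18 + 0 + 0.18 + 0.82
 = 1.18

1.18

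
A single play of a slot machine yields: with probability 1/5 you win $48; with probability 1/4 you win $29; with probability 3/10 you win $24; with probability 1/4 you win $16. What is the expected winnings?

28.05

E[payout] = 48·1/5 + 29·1/4 + 24·3/10 + 16·1/4
 = 48/5 + 29/4 + 36/5 + 4
 = 561/20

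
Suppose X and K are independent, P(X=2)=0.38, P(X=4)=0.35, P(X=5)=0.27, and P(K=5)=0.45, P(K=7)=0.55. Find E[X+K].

9.61

E[X+K] = Σ_x Σ_k (x+k) · P(X=x)P(K=k)
 = 7·0.171 + 9·0.209 + 9·0.1575 + 11·0.1925 + 10·0.1215 + 12·0.1485
 = 1.197 + 1.881 + 1.4175 + 2.1175 + 1.215 + 1.782
 = 9.61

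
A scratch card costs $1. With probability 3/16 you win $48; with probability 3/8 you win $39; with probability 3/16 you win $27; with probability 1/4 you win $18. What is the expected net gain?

32.1875

E[payout] = 48·3/16 + 39·3/8 + 27·3/16 + 18·1/4
 = 9 + 117/8 + 81/16 + 9/2
 = 531/16
Net = 531/16 - 1 = 515/16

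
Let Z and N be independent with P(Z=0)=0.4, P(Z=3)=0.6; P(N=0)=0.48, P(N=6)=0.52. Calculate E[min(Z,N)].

0.936

E[min(Z,N)] = Σ_z Σ_n min(z,n) · P(Z=z)P(N=n)
 = 0·0.192 + 0·0.208 + 0·0.288 + 3·0.312
 = 0 + 0 + 0 + 0.936
 = 0.936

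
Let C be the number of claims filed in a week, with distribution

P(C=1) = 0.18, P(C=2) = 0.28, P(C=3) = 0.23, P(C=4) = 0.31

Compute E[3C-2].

6.01

E[3C-2] = Σ (3c-2)·P(C=c)
 = 1·0.18 + 4·0.28 + 7·0.23 + 10·0.31
 = 0.18 + 1.12 + 1.61 + 3.1
 = 6.01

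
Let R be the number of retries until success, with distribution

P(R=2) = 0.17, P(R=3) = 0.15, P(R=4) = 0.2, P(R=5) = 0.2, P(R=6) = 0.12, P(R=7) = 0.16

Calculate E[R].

4.43

E[R] = Σ r·P(R=r)
 = 2·0.17 + 3·0.15 + 4·0.2 + 5·0.2 + 6·0.12 + 7·0.16
 = 0.34 + 0.45 + 0.8 + 1 + 0.72 + 1.12
 = 4.43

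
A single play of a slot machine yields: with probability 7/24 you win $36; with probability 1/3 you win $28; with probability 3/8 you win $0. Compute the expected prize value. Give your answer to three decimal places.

E[payout] = 36·7/24 + 28·1/3 + 0·3/8
 = 21/2 + 28/3 + 0
 = 119/6

19.833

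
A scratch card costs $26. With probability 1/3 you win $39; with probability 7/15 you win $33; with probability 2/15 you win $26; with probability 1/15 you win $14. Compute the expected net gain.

6.8

E[payout] = 39·1/3 + 33·7/15 + 26·2/15 + 14·1/15
 = 13 + 77/5 + 52/15 + 14/15
 = 164/5
Net = 164/5 - 26 = 34/5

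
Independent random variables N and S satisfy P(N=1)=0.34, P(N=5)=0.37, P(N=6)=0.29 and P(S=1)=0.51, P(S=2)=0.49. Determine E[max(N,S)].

E[max(N,S)] = Σ_n Σ_s max(n,s) · P(N=n)P(S=s)
 = 1·0.1734 + 2·0.1666 + 5·0.1887 + 5·0.1813 + 6·0.1479 + 6·0.1421
 = 0.1734 + 0.3332 + 0.9435 + 0.9065 + 0.8874 + 0.8526
 = 4.0966

4.0966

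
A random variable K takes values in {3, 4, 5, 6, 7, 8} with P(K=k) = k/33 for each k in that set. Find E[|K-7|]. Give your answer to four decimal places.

E[|K-7|] = Σ |k-7|·P(K=k)
 = 4·1/11 + 3·4/33 + 2·5/33 + 1·2/11 + 0·7/33 + 1·8/33
 = 4/11 + 4/11 + 10/33 + 2/11 + 0 + 8/33
 = 16/11

1.4545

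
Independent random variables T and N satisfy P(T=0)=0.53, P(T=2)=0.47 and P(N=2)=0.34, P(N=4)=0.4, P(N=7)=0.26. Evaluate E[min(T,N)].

0.94

E[min(T,N)] = Σ_t Σ_n min(t,n) · P(T=t)P(N=n)
 = 0·0.1802 + 0·0.212 + 0·0.1378 + 2·0.1598 + 2·0.188 + 2·0.1222
 = 0 + 0 + 0 + 0.3196 + 0.376 + 0.2444
 = 0.94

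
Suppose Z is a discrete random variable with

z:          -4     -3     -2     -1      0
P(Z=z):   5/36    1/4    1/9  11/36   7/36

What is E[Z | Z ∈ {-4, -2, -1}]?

P(Z ∈ {-4, -2, -1}) = 5/36 + 1/9 + 11/36 = 5/9.
E[Z | Z ∈ {-4, -2, -1}] = [(-4)·5/36 + (-2)·1/9 + (-1)·11/36] / (5/9)
 = -13/12 / (5/9)
 = -39/20

-1.95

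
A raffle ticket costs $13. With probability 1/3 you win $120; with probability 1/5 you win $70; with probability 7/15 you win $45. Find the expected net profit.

62

E[payout] = 120·1/3 + 70·1/5 + 45·7/15
 = 40 + 14 + 21
 = 75
Net = 75 - 13 = 62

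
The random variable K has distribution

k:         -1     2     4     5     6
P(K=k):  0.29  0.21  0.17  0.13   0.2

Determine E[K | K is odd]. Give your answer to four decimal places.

P(K is odd) = 0.29 + 0.13 = 0.42.
E[K | K is odd] = [(-1)·0.29 + 5·0.13] / 0.42
 = 0.36 / 0.42
 = 6/7

0.8571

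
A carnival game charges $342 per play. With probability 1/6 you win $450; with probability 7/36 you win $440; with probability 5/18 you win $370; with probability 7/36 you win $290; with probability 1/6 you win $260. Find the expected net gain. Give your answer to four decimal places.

E[payout] = 450·1/6 + 440·7/36 + 370·5/18 + 290·7/36 + 260·1/6
 = 75 + 770/9 + 925/9 + 1015/18 + 130/3
 = 6535/18
Net = 6535/18 - 342 = 379/18

21.0556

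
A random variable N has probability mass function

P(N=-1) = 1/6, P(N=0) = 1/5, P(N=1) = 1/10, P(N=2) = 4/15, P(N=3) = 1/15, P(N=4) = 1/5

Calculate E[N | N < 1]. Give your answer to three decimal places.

-0.455

P(N < 1) = 1/6 + 1/5 = 11/30.
E[N | N < 1] = [(-1)·1/6 + 0·1/5] / (11/30)
 = -1/6 / (11/30)
 = -5/11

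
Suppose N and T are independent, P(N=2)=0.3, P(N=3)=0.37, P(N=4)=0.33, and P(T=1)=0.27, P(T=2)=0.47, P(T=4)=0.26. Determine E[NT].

6.8175

E[NT] = Σ_n Σ_t nt · P(N=n)P(T=t)
 = 2·0.081 + 4·0.141 + 8·0.078 + 3·0.0999 + 6·0.1739 + 12·0.0962 + 4·0.0891 + 8·0.1551 + 16·0.0858
 = 0.162 + 0.564 + 0.624 + 0.2997 + 1.0434 + 1.1544 + 0.3564 + 1.2408 + 1.3728
 = 6.8175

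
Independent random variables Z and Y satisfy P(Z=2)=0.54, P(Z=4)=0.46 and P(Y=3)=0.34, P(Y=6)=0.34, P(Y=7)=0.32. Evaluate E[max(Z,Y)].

E[max(Z,Y)] = Σ_z Σ_y max(z,y) · P(Z=z)P(Y=y)
 = 3·0.1836 + 6·0.1836 + 7·0.1728 + 4·0.1564 + 6·0.1564 + 7·0.1472
 = 0.5508 + 1.1016 + 1.2096 + 0.6256 + 0.9384 + 1.0304
 = 5.4564

5.4564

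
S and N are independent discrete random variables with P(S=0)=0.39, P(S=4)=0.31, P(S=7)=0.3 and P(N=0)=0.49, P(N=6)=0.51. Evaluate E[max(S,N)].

4.8496

E[max(S,N)] = Σ_s Σ_n max(s,n) · P(S=s)P(N=n)
 = 0·0.1911 + 6·0.1989 + 4·0.1519 + 6·0.1581 + 7·0.147 + 7·0.153
 = 0 + 1.1934 + 0.6076 + 0.9486 + 1.029 + 1.071
 = 4.8496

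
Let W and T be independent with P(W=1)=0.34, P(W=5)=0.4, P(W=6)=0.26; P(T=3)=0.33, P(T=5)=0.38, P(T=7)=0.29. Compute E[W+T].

8.82

E[W+T] = Σ_w Σ_t (w+t) · P(W=w)P(T=t)
 = 4·0.1122 + 6·0.1292 + 8·0.0986 + 8·0.132 + 10·0.152 + 12·0.116 + 9·0.0858 + 11·0.0988 + 13·0.0754
 = 0.4488 + 0.7752 + 0.7888 + 1.056 + 1.52 + 1.392 + 0.7722 + 1.0868 + 0.9802
 = 8.82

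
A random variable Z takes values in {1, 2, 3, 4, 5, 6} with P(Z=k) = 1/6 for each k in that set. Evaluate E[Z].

3.5

E[Z] = Σ z·P(Z=z)
 = 1·1/6 + 2·1/6 + 3·1/6 + 4·1/6 + 5·1/6 + 6·1/6
 = 1/6 + 1/3 + 1/2 + 2/3 + 5/6 + 1
 = 7/2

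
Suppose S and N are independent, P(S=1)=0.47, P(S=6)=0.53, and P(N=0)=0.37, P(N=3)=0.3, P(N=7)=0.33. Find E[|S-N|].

3.215

E[|S-N|] = Σ_s Σ_n |s-n| · P(S=s)P(N=n)
 = 1·0.1739 + 2·0.141 + 6·0.1551 + 6·0.1961 + 3·0.159 + 1·0.1749
 = 0.1739 + 0.282 + 0.9306 + 1.1766 + 0.477 + 0.1749
 = 3.215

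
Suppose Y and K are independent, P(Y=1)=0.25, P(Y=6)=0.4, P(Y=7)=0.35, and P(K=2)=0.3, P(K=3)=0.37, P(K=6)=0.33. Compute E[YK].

18.819

E[YK] = Σ_y Σ_k yk · P(Y=y)P(K=k)
 = 2·0.075 + 3·0.0925 + 6·0.0825 + 12·0.12 + 18·0.148 + 36·0.132 + 14·0.105 + 21·0.1295 + 42·0.1155
 = 0.15 + 0.2775 + 0.495 + 1.44 + 2.664 + 4.752 + 1.47 + 2.7195 + 4.851
 = 18.819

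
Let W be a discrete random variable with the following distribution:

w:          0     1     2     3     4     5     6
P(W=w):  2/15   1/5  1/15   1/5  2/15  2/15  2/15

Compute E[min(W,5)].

E[min(W,5)] = Σ min(w,5)·P(W=w)
 = 0·2/15 + 1·1/5 + 2·1/15 + 3·1/5 + 4·2/15 + 5·2/15 + 5·2/15
 = 0 + 1/5 + 2/15 + 3/5 + 8/15 + 2/3 + 2/3
 = 14/5

2.8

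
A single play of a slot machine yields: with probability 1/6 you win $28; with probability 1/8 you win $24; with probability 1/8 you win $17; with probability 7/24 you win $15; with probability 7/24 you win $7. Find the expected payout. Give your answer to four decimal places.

16.2083

E[payout] = 28·1/6 + 24·1/8 + 17·1/8 + 15·7/24 + 7·7/24
 = 14/3 + 3 + 17/8 + 35/8 + 49/24
 = 389/24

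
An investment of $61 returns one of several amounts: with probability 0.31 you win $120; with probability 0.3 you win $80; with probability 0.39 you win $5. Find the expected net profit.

E[payout] = 120·0.31 + 80·0.3 + 5·0.39
 = 37.2 + 24 + 1.95
 = 63.15
Net = 63.15 - 61 = 2.15

2.15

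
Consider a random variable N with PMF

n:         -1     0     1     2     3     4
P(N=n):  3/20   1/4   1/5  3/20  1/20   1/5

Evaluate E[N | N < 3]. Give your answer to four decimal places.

0.4667

P(N < 3) = 3/20 + 1/4 + 1/5 + 3/20 = 3/4.
E[N | N < 3] = [(-1)·3/20 + 0·1/4 + 1·1/5 + 2·3/20] / (3/4)
 = 7/20 / (3/4)
 = 7/15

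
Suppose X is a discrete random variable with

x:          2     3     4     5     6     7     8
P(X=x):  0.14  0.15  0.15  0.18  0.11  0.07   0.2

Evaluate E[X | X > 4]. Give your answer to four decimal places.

P(X > 4) = 0.18 + 0.11 + 0.07 + 0.2 = 0.56.
E[X | X > 4] = [5·0.18 + 6·0.11 + 7·0.07 + 8·0.2] / 0.56
 = 3.65 / 0.56
 = 365/56

6.5179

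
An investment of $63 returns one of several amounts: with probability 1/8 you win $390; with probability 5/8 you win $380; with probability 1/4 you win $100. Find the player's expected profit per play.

E[payout] = 390·1/8 + 380·5/8 + 100·1/4
 = 195/4 + 475/2 + 25
 = 1245/4
Net = 1245/4 - 63 = 993/4

248.25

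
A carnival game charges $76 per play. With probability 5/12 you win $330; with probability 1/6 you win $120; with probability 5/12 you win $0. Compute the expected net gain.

81.5

E[payout] = 330·5/12 + 120·1/6 + 0·5/12
 = 275/2 + 20 + 0
 = 315/2
Net = 315/2 - 76 = 163/2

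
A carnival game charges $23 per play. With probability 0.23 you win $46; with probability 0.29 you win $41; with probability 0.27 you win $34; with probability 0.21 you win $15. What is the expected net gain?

E[payout] = 46·0.23 + 41·0.29 + 34·0.27 + 15·0.21
 = 10.58 + 11.89 + 9.18 + 3.15
 = 34.8
Net = 34.8 - 23 = 11.8

11.8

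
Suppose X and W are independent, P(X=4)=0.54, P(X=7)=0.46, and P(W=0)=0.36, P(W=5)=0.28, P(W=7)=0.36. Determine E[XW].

21.0896

E[XW] = Σ_x Σ_w xw · P(X=x)P(W=w)
 = 0·0.1944 + 20·0.1512 + 28·0.1944 + 0·0.1656 + 35·0.1288 + 49·0.1656
 = 0 + 3.024 + 5.4432 + 0 + 4.508 + 8.1144
 = 21.0896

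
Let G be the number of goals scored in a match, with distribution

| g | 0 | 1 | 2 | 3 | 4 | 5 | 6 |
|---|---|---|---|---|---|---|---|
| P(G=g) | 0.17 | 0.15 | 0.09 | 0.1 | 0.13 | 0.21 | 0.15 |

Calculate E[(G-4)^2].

5.34

E[(G-4)^2] = Σ (g-4)^2·P(G=g)
 = 16·0.17 + 9·0.15 + 4·0.09 + 1·0.1 + 0·0.13 + 1·0.21 + 4·0.15
 = 2.72 + 1.35 + 0.36 + 0.1 + 0 + 0.21 + 0.6
 = 5.34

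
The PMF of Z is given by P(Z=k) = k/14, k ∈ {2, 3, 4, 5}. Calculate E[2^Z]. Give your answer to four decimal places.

18.2857

E[2^Z] = Σ 2^z·P(Z=z)
 = 4·1/7 + 8·3/14 + 16·2/7 + 32·5/14
 = 4/7 + 12/7 + 32/7 + 80/7
 = 128/7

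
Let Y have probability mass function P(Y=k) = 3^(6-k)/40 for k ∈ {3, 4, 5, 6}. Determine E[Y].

3.45

E[Y] = Σ y·P(Y=y)
 = 3·27/40 + 4·9/40 + 5·3/40 + 6·1/40
 = 81/40 + 9/10 + 3/8 + 3/20
 = 69/20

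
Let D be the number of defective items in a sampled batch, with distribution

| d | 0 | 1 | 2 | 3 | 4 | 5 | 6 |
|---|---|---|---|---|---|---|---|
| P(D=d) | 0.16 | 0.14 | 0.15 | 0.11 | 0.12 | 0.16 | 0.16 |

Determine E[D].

E[D] = Σ d·P(D=d)
 = 0·0.16 + 1·0.14 + 2·0.15 + 3·0.11 + 4·0.12 + 5·0.16 + 6·0.16
 = 0 + 0.14 + 0.3 + 0.33 + 0.48 + 0.8 + 0.96
 = 3.01

3.01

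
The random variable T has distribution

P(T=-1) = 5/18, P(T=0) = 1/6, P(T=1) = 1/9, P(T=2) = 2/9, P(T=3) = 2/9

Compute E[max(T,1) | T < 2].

1

P(T < 2) = 5/18 + 1/6 + 1/9 = 5/9.
E[max(T,1) | T < 2] = [1·5/18 + 1·1/6 + 1·1/9] / (5/9)
 = 5/9 / (5/9)
 = 1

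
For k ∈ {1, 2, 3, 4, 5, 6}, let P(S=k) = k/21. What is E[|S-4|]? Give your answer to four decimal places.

E[|S-4|] = Σ |s-4|·P(S=s)
 = 3·1/21 + 2·2/21 + 1·1/7 + 0·4/21 + 1·5/21 + 2·2/7
 = 1/7 + 4/21 + 1/7 + 0 + 5/21 + 4/7
 = 9/7

1.2857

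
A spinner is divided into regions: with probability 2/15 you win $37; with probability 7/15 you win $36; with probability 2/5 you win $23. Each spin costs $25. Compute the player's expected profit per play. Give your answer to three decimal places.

E[payout] = 37·2/15 + 36·7/15 + 23·2/5
 = 74/15 + 84/5 + 46/5
 = 464/15
Net = 464/15 - 25 = 89/15

5.933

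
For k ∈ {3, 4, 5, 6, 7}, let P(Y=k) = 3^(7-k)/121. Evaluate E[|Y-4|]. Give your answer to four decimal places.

E[|Y-4|] = Σ |y-4|·P(Y=y)
 = 1·81/121 + 0·27/121 + 1·9/121 + 2·3/121 + 3·1/121
 = 81/121 + 0 + 9/121 + 6/121 + 3/121
 = 9/11

0.8182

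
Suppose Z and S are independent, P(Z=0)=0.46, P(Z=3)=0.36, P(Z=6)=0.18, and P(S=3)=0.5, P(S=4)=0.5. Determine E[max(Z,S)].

3.95

E[max(Z,S)] = Σ_z Σ_s max(z,s) · P(Z=z)P(S=s)
 = 3·0.23 + 4·0.23 + 3·0.18 + 4·0.18 + 6·0.09 + 6·0.09
 = 0.69 + 0.92 + 0.54 + 0.72 + 0.54 + 0.54
 = 3.95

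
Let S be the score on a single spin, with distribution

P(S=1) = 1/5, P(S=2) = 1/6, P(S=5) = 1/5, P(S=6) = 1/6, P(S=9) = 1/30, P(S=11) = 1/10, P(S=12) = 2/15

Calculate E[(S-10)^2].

E[(S-10)^2] = Σ (s-10)^2·P(S=s)
 = 81·1/5 + 64·1/6 + 25·1/5 + 16·1/6 + 1·1/30 + 1·1/10 + 4·2/15
 = 81/5 + 32/3 + 5 + 8/3 + 1/30 + 1/10 + 8/15
 = 176/5

35.2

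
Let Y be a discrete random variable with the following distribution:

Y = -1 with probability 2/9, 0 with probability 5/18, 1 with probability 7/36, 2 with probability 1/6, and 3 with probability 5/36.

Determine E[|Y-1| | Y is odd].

1.3

P(Y is odd) = 2/9 + 7/36 + 5/36 = 5/9.
E[|Y-1| | Y is odd] = [2·2/9 + 0·7/36 + 2·5/36] / (5/9)
 = 13/18 / (5/9)
 = 13/10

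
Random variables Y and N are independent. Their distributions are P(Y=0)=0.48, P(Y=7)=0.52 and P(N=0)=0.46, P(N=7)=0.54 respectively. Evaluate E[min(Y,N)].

E[min(Y,N)] = Σ_y Σ_n min(y,n) · P(Y=y)P(N=n)
 = 0·0.2208 + 0·0.2592 + 0·0.2392 + 7·0.2808
 = 0 + 0 + 0 + 1.9656
 = 1.9656

1.9656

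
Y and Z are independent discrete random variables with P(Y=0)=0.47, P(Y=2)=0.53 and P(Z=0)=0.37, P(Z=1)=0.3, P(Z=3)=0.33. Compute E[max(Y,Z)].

E[max(Y,Z)] = Σ_y Σ_z max(y,z) · P(Y=y)P(Z=z)
 = 0·0.1739 + 1·0.141 + 3·0.1551 + 2·0.1961 + 2·0.159 + 3·0.1749
 = 0 + 0.141 + 0.4653 + 0.3922 + 0.318 + 0.5247
 = 1.8412

1.8412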